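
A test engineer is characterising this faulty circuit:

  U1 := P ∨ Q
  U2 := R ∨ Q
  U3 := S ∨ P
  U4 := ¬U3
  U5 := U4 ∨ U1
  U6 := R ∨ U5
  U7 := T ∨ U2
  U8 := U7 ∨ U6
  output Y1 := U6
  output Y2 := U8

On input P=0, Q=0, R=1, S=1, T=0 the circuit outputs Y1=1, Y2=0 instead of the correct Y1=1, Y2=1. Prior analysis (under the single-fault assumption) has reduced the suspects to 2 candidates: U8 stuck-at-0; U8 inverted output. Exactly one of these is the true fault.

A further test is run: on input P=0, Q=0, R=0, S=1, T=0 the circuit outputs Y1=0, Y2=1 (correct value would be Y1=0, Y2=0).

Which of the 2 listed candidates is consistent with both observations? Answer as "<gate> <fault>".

Evaluate each candidate on input P=0, Q=0, R=0, S=1, T=0:
  U8 stuck-at-0: U1=0, U2=0, U3=1, U4=0, U5=0, U6=0, U7=0, U8=0 [stuck-at-0] → Y1=0, Y2=0 — eliminated
  U8 inverted output: U1=0, U2=0, U3=1, U4=0, U5=0, U6=0, U7=0, U8=1 [inverted output] → Y1=0, Y2=1 — matches
Only U8 inverted output reproduces the observed Y1=0, Y2=1.

U8 inverted output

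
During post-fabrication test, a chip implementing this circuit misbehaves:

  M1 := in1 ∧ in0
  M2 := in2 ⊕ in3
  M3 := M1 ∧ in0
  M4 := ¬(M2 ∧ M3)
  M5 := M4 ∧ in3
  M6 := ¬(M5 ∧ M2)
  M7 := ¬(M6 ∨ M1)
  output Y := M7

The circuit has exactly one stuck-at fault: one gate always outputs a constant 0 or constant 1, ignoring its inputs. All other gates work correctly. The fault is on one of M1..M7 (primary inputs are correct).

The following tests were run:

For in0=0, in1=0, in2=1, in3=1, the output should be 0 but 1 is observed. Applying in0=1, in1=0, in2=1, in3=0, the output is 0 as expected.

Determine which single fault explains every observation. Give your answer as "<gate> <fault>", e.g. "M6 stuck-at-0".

M2 stuck-at-1

Fault-free values for test 1 (in0=0, in1=0, in2=1, in3=1): M1=0, M2=0, M3=0, M4=1, M5=1, M6=1, M7=0, giving Y=0. Observed 1.
Test 1: faults giving observed 1 are {M2 stuck-at-1, M6 stuck-at-0, M7 stuck-at-1}.
Test 2 (in0=1, in1=0, in2=1, in3=0): fault-free M1=0, M2=1, M3=0, M4=1, M5=0, M6=1, M7=0 → 0; observed 0. Eliminates M6 stuck-at-0, M7 stuck-at-1.
Only M2 stuck-at-1 is consistent with every test.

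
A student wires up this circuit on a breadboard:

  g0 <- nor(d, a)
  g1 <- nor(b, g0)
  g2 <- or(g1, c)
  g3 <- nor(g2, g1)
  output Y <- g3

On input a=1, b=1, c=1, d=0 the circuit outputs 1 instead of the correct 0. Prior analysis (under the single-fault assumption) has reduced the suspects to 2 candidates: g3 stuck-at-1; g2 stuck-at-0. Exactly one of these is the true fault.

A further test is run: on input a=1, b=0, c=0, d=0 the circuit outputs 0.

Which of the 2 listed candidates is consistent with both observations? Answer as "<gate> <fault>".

Evaluate each candidate on input a=1, b=0, c=0, d=0:
  g3 stuck-at-1: g0=0, g1=1, g2=1, g3=1 [stuck-at-1] → 1 — eliminated
  g2 stuck-at-0: g0=0, g1=1, g2=0 [stuck-at-0], g3=0 → 0 — matches
Only g2 stuck-at-0 reproduces the observed 0.

g2 stuck-at-0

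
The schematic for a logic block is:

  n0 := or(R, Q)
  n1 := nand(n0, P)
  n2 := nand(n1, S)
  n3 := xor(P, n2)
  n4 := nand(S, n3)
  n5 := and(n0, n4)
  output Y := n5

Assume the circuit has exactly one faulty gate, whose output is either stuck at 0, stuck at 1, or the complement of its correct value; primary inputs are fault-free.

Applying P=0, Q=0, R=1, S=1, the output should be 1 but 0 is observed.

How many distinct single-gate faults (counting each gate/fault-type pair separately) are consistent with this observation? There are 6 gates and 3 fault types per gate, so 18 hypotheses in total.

Fault-free: n0=1, n1=1, n2=0, n3=0, n4=1, n5=1 → 1. Observed 0.
  n0: stuck-at-0, inverted output ✓; others ✗
  n1: stuck-at-0, inverted output ✓; others ✗
  n2: stuck-at-1, inverted output ✓; others ✗
  n3: stuck-at-1, inverted output ✓; others ✗
  n4: stuck-at-0, inverted output ✓; others ✗
  n5: stuck-at-0, inverted output ✓; others ✗
Consistent faults: {n0 stuck-at-0, n0 inverted output, n1 stuck-at-0, n1 inverted output, n2 stuck-at-1, n2 inverted output, n3 stuck-at-1, n3 inverted output, n4 stuck-at-0, n4 inverted output, n5 stuck-at-0, n5 inverted output} — 12 in all.

12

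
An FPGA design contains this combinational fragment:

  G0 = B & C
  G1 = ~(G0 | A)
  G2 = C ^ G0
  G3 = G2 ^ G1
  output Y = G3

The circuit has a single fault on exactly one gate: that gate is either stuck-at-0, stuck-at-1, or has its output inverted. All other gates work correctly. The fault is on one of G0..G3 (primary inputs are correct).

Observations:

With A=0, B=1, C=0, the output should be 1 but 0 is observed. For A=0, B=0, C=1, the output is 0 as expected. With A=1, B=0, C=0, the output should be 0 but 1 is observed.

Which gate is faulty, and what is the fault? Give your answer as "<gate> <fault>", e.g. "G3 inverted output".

Fault-free values for test 1 (A=0, B=1, C=0): G0=0, G1=1, G2=0, G3=1, giving Y=1. Observed 0.
Test 1: faults giving observed 0 are {G1 stuck-at-0, G1 inverted output, G2 stuck-at-1, G2 inverted output, G3 stuck-at-0, G3 inverted output}.
Test 2 (A=0, B=0, C=1): fault-free G0=0, G1=1, G2=1, G3=0 → 0; observed 0. Eliminates G1 stuck-at-0, G1 inverted output, G2 inverted output, G3 inverted output.
Test 3 (A=1, B=0, C=0): fault-free G0=0, G1=0, G2=0, G3=0 → 0; observed 1. Eliminates G3 stuck-at-0.
Only G2 stuck-at-1 is consistent with every test.

G2 stuck-at-1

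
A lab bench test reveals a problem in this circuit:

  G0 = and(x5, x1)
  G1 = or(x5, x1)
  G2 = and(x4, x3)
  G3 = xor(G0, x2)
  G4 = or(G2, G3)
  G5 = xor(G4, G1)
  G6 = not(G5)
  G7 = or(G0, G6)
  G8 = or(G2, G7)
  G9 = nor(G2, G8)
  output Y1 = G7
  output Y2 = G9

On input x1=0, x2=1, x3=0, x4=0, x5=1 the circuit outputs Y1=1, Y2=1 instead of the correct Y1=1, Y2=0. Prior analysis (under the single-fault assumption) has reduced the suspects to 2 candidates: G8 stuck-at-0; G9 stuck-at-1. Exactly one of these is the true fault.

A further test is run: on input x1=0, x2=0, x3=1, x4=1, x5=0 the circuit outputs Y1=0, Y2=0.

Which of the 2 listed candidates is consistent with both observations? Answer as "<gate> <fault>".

G8 stuck-at-0

Evaluate each candidate on input x1=0, x2=0, x3=1, x4=1, x5=0:
  G8 stuck-at-0: G0=0, G1=0, G2=1, G3=0, G4=1, G5=1, G6=0, G7=0, G8=0 [stuck-at-0], G9=0 → Y1=0, Y2=0 — matches
  G9 stuck-at-1: G0=0, G1=0, G2=1, G3=0, G4=1, G5=1, G6=0, G7=0, G8=1, G9=1 [stuck-at-1] → Y1=0, Y2=1 — eliminated
Only G8 stuck-at-0 reproduces the observed Y1=0, Y2=0.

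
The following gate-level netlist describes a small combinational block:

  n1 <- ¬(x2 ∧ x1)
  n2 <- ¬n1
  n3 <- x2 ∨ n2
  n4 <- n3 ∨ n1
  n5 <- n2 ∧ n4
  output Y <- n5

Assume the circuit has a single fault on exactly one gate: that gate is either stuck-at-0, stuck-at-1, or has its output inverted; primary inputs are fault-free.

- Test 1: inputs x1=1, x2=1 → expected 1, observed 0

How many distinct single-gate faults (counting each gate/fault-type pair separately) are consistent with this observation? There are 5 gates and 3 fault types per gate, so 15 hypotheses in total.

Fault-free: n1=0, n2=1, n3=1, n4=1, n5=1 → 1. Observed 0.
  n1: stuck-at-1, inverted output ✓; others ✗
  n2: stuck-at-0, inverted output ✓; others ✗
  n3: stuck-at-0, inverted output ✓; others ✗
  n4: stuck-at-0, inverted output ✓; others ✗
  n5: stuck-at-0, inverted output ✓; others ✗
Consistent faults: {n1 stuck-at-1, n1 inverted output, n2 stuck-at-0, n2 inverted output, n3 stuck-at-0, n3 inverted output, n4 stuck-at-0, n4 inverted output, n5 stuck-at-0, n5 inverted output} — 10 in all.

10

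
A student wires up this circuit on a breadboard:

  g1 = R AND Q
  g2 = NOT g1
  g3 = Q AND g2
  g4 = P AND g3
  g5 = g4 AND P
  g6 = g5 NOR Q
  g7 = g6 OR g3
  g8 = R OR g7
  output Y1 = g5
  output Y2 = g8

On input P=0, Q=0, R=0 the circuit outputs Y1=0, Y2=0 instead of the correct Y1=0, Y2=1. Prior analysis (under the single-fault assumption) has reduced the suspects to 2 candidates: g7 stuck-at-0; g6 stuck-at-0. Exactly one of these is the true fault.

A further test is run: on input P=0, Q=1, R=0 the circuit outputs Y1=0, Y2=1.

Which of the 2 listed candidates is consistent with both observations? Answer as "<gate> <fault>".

Evaluate each candidate on input P=0, Q=1, R=0:
  g7 stuck-at-0: g1=0, g2=1, g3=1, g4=0, g5=0, g6=0, g7=0 [stuck-at-0], g8=0 → Y1=0, Y2=0 — eliminated
  g6 stuck-at-0: g1=0, g2=1, g3=1, g4=0, g5=0, g6=0 [stuck-at-0], g7=1, g8=1 → Y1=0, Y2=1 — matches
Only g6 stuck-at-0 reproduces the observed Y1=0, Y2=1.

g6 stuck-at-0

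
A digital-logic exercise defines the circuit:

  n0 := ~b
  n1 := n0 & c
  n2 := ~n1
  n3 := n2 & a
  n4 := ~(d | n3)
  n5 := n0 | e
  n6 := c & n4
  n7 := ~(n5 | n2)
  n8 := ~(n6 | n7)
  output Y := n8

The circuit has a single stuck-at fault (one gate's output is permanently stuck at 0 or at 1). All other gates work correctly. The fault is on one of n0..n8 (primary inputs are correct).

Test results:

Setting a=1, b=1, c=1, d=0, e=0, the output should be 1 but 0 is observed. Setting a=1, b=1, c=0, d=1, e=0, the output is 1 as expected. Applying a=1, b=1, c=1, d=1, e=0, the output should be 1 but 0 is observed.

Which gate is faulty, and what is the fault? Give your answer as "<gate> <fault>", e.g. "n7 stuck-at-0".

Fault-free values for test 1 (a=1, b=1, c=1, d=0, e=0): n0=0, n1=0, n2=1, n3=1, n4=0, n5=0, n6=0, n7=0, n8=1, giving Y=1. Observed 0.
Test 1: faults giving observed 0 are {n0 stuck-at-1, n1 stuck-at-1, n2 stuck-at-0, n3 stuck-at-0, n4 stuck-at-1, n6 stuck-at-1, n7 stuck-at-1, n8 stuck-at-0}.
Test 2 (a=1, b=1, c=0, d=1, e=0): fault-free n0=0, n1=0, n2=1, n3=1, n4=0, n5=0, n6=0, n7=0, n8=1 → 1; observed 1. Eliminates n1 stuck-at-1, n2 stuck-at-0, n6 stuck-at-1, n7 stuck-at-1, n8 stuck-at-0.
Test 3 (a=1, b=1, c=1, d=1, e=0): fault-free n0=0, n1=0, n2=1, n3=1, n4=0, n5=0, n6=0, n7=0, n8=1 → 1; observed 0. Eliminates n0 stuck-at-1, n3 stuck-at-0.
Only n4 stuck-at-1 is consistent with every test.

n4 stuck-at-1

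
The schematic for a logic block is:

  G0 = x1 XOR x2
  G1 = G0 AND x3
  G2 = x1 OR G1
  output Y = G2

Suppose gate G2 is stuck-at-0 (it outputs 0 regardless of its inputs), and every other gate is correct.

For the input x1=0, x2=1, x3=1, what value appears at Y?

0

Propagate with G2 forced: G0=1, G1=1, G2=0 [stuck-at-0].
So Y = 0. (Without the fault it would be 1.)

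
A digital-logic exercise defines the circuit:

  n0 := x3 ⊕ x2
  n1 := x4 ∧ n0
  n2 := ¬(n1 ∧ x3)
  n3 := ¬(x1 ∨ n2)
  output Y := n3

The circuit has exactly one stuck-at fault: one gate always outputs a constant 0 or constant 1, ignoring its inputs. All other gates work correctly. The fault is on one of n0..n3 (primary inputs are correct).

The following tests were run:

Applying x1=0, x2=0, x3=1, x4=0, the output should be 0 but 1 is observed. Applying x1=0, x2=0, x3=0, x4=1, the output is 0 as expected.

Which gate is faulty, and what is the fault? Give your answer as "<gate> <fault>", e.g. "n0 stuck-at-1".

Fault-free values for test 1 (x1=0, x2=0, x3=1, x4=0): n0=1, n1=0, n2=1, n3=0, giving Y=0. Observed 1.
Test 1: faults giving observed 1 are {n1 stuck-at-1, n2 stuck-at-0, n3 stuck-at-1}.
Test 2 (x1=0, x2=0, x3=0, x4=1): fault-free n0=0, n1=0, n2=1, n3=0 → 0; observed 0. Eliminates n2 stuck-at-0, n3 stuck-at-1.
Only n1 stuck-at-1 is consistent with every test.

n1 stuck-at-1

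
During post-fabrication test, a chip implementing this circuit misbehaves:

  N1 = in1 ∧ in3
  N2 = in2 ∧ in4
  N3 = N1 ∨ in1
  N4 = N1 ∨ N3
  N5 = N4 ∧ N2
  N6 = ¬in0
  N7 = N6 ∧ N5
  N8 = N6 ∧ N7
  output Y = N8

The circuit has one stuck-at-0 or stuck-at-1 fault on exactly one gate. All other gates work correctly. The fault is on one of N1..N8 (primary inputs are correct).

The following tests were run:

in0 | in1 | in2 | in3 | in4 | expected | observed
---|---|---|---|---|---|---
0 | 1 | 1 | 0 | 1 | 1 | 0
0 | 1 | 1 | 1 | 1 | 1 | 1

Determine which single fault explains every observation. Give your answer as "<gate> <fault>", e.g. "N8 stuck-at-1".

Fault-free values for test 1 (in0=0, in1=1, in2=1, in3=0, in4=1): N1=0, N2=1, N3=1, N4=1, N5=1, N6=1, N7=1, N8=1, giving Y=1. Observed 0.
Test 1: faults giving observed 0 are {N2 stuck-at-0, N3 stuck-at-0, N4 stuck-at-0, N5 stuck-at-0, N6 stuck-at-0, N7 stuck-at-0, N8 stuck-at-0}.
Test 2 (in0=0, in1=1, in2=1, in3=1, in4=1): fault-free N1=1, N2=1, N3=1, N4=1, N5=1, N6=1, N7=1, N8=1 → 1; observed 1. Eliminates N2 stuck-at-0, N4 stuck-at-0, N5 stuck-at-0, N6 stuck-at-0, N7 stuck-at-0, N8 stuck-at-0.
Only N3 stuck-at-0 is consistent with every test.

N3 stuck-at-0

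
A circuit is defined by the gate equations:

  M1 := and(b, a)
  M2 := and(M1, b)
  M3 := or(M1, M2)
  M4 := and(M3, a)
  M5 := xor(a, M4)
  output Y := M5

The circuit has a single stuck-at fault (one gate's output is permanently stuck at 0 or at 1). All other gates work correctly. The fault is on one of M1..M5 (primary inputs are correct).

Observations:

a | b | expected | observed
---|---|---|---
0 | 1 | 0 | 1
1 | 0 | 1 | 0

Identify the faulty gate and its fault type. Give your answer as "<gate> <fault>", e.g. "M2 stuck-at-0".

M4 stuck-at-1

Fault-free values for test 1 (a=0, b=1): M1=0, M2=0, M3=0, M4=0, M5=0, giving Y=0. Observed 1.
Test 1: faults giving observed 1 are {M4 stuck-at-1, M5 stuck-at-1}.
Test 2 (a=1, b=0): fault-free M1=0, M2=0, M3=0, M4=0, M5=1 → 1; observed 0. Eliminates M5 stuck-at-1.
Only M4 stuck-at-1 is consistent with every test.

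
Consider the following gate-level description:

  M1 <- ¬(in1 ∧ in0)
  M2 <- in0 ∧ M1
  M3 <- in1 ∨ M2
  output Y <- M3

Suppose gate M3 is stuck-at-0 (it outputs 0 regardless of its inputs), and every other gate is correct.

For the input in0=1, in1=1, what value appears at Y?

0

Propagate with M3 forced: M1=0, M2=0, M3=0 [stuck-at-0].
So Y = 0. (Without the fault it would be 1.)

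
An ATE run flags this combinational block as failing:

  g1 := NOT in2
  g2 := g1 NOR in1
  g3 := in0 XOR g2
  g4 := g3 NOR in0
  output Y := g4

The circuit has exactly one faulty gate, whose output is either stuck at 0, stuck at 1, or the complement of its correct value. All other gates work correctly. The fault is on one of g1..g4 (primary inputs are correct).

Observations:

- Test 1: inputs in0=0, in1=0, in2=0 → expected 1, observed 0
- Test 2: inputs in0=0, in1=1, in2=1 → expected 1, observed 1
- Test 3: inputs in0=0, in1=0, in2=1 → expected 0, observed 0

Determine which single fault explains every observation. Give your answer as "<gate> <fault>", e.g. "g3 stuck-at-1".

g1 stuck-at-0

Fault-free values for test 1 (in0=0, in1=0, in2=0): g1=1, g2=0, g3=0, g4=1, giving Y=1. Observed 0.
Test 1: faults giving observed 0 are {g1 stuck-at-0, g1 inverted output, g2 stuck-at-1, g2 inverted output, g3 stuck-at-1, g3 inverted output, g4 stuck-at-0, g4 inverted output}.
Test 2 (in0=0, in1=1, in2=1): fault-free g1=0, g2=0, g3=0, g4=1 → 1; observed 1. Eliminates g2 stuck-at-1, g2 inverted output, g3 stuck-at-1, g3 inverted output, g4 stuck-at-0, g4 inverted output.
Test 3 (in0=0, in1=0, in2=1): fault-free g1=0, g2=1, g3=1, g4=0 → 0; observed 0. Eliminates g1 inverted output.
Only g1 stuck-at-0 is consistent with every test.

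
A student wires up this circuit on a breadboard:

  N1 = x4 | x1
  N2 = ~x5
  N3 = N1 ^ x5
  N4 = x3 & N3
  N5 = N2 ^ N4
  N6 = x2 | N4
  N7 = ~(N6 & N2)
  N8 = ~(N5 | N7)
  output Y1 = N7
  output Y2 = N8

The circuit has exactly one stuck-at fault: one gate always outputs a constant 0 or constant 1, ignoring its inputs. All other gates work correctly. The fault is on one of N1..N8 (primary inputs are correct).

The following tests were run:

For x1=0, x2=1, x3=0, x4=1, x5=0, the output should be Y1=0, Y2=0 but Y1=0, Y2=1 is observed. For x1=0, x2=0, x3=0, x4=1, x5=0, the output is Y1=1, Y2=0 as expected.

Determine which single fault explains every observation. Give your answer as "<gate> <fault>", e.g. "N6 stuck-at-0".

N5 stuck-at-0

Fault-free values for test 1 (x1=0, x2=1, x3=0, x4=1, x5=0): N1=1, N2=1, N3=1, N4=0, N5=1, N6=1, N7=0, N8=0, giving Y1=0, Y2=0. Observed Y1=0, Y2=1.
Test 1: faults giving observed Y1=0, Y2=1 are {N4 stuck-at-1, N5 stuck-at-0, N8 stuck-at-1}.
Test 2 (x1=0, x2=0, x3=0, x4=1, x5=0): fault-free N1=1, N2=1, N3=1, N4=0, N5=1, N6=0, N7=1, N8=0 → Y1=1, Y2=0; observed Y1=1, Y2=0. Eliminates N4 stuck-at-1, N8 stuck-at-1.
Only N5 stuck-at-0 is consistent with every test.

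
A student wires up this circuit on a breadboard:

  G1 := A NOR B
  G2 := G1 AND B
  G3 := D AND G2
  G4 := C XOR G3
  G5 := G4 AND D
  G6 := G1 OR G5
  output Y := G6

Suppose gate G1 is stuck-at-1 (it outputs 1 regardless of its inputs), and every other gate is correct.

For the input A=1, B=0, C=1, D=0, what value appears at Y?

Propagate with G1 forced: G1=1 [stuck-at-1], G2=0, G3=0, G4=1, G5=0, G6=1.
So Y = 1. (Without the fault it would be 0.)

1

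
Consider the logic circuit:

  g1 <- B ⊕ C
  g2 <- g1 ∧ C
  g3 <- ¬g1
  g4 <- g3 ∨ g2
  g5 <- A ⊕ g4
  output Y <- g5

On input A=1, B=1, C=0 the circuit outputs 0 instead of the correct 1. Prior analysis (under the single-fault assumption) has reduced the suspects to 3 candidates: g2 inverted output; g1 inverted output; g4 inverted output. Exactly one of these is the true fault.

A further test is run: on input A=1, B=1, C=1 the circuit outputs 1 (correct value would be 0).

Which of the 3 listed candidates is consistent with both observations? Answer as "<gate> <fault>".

g4 inverted output

Evaluate each candidate on input A=1, B=1, C=1:
  g2 inverted output: g1=0, g2=1 [inverted output], g3=1, g4=1, g5=0 → 0 — eliminated
  g1 inverted output: g1=1 [inverted output], g2=1, g3=0, g4=1, g5=0 → 0 — eliminated
  g4 inverted output: g1=0, g2=0, g3=1, g4=0 [inverted output], g5=1 → 1 — matches
Only g4 inverted output reproduces the observed 1.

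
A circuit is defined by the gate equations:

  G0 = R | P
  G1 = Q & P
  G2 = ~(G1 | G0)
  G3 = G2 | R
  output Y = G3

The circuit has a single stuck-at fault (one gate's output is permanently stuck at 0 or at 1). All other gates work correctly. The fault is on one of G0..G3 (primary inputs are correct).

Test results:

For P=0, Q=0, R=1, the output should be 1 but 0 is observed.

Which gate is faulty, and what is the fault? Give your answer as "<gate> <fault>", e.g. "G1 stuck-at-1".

G3 stuck-at-0

Fault-free values for test 1 (P=0, Q=0, R=1): G0=1, G1=0, G2=0, G3=1, giving Y=1. Observed 0.
Test 1: faults giving observed 0 are {G3 stuck-at-0}.
Only G3 stuck-at-0 is consistent with every test.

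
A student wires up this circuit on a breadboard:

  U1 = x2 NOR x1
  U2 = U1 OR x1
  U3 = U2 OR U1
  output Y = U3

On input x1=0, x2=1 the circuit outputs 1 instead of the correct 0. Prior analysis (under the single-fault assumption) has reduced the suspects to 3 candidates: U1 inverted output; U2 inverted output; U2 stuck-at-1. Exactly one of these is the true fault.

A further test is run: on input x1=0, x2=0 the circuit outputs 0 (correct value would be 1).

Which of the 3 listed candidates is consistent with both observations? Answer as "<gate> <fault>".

Evaluate each candidate on input x1=0, x2=0:
  U1 inverted output: U1=0 [inverted output], U2=0, U3=0 → 0 — matches
  U2 inverted output: U1=1, U2=0 [inverted output], U3=1 → 1 — eliminated
  U2 stuck-at-1: U1=1, U2=1 [stuck-at-1], U3=1 → 1 — eliminated
Only U1 inverted output reproduces the observed 0.

U1 inverted output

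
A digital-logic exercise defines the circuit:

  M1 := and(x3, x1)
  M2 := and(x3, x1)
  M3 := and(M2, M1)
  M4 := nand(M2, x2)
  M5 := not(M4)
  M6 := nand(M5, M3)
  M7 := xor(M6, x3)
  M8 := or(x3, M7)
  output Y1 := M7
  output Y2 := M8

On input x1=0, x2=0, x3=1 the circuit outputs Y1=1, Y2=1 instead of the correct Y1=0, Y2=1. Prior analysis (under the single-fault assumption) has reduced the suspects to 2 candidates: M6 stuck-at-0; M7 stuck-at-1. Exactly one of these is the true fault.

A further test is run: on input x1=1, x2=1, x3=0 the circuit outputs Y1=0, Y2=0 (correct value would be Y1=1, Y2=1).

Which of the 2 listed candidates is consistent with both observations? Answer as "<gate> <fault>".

Evaluate each candidate on input x1=1, x2=1, x3=0:
  M6 stuck-at-0: M1=0, M2=0, M3=0, M4=1, M5=0, M6=0 [stuck-at-0], M7=0, M8=0 → Y1=0, Y2=0 — matches
  M7 stuck-at-1: M1=0, M2=0, M3=0, M4=1, M5=0, M6=1, M7=1 [stuck-at-1], M8=1 → Y1=1, Y2=1 — eliminated
Only M6 stuck-at-0 reproduces the observed Y1=0, Y2=0.

M6 stuck-at-0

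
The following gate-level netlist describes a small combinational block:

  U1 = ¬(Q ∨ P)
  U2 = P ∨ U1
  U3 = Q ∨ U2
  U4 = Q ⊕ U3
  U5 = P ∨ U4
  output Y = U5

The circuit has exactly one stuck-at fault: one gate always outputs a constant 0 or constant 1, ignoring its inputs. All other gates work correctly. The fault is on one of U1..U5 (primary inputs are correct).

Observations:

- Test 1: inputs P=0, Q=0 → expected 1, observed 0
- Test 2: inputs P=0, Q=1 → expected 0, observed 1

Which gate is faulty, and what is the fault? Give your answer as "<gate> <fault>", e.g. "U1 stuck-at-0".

Fault-free values for test 1 (P=0, Q=0): U1=1, U2=1, U3=1, U4=1, U5=1, giving Y=1. Observed 0.
Test 1: faults giving observed 0 are {U1 stuck-at-0, U2 stuck-at-0, U3 stuck-at-0, U4 stuck-at-0, U5 stuck-at-0}.
Test 2 (P=0, Q=1): fault-free U1=0, U2=0, U3=1, U4=0, U5=0 → 0; observed 1. Eliminates U1 stuck-at-0, U2 stuck-at-0, U4 stuck-at-0, U5 stuck-at-0.
Only U3 stuck-at-0 is consistent with every test.

U3 stuck-at-0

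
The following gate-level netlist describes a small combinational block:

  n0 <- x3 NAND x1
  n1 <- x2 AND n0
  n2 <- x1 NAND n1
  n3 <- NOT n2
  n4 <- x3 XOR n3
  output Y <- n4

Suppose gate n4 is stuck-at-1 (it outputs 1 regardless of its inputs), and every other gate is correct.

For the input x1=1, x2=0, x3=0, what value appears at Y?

1

Propagate with n4 forced: n0=1, n1=0, n2=1, n3=0, n4=1 [stuck-at-1].
So Y = 1. (Without the fault it would be 0.)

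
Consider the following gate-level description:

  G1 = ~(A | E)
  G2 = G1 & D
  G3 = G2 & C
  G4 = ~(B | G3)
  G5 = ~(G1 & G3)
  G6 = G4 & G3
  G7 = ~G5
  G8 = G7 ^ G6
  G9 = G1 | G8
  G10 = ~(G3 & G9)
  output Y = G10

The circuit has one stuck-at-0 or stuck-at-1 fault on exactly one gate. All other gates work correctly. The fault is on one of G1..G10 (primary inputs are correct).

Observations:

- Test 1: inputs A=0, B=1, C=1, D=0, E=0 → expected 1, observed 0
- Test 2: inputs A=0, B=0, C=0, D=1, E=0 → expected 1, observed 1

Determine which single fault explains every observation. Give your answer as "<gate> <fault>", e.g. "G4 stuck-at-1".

Fault-free values for test 1 (A=0, B=1, C=1, D=0, E=0): G1=1, G2=0, G3=0, G4=0, G5=1, G6=0, G7=0, G8=0, G9=1, G10=1, giving Y=1. Observed 0.
Test 1: faults giving observed 0 are {G2 stuck-at-1, G3 stuck-at-1, G10 stuck-at-0}.
Test 2 (A=0, B=0, C=0, D=1, E=0): fault-free G1=1, G2=1, G3=0, G4=1, G5=1, G6=0, G7=0, G8=0, G9=1, G10=1 → 1; observed 1. Eliminates G3 stuck-at-1, G10 stuck-at-0.
Only G2 stuck-at-1 is consistent with every test.

G2 stuck-at-1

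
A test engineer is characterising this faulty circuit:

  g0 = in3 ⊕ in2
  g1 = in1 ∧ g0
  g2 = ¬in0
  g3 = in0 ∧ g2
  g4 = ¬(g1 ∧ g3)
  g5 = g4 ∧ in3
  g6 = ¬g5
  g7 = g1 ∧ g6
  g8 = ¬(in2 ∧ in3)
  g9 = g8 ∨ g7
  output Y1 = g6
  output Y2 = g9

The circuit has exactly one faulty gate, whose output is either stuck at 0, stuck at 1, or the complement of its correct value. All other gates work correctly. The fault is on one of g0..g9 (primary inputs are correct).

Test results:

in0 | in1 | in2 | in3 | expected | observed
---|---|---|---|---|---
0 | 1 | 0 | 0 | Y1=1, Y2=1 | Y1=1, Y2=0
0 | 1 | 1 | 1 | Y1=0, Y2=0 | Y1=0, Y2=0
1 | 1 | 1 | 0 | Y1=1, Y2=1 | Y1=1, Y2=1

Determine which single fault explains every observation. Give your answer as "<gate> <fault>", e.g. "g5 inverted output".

Fault-free values for test 1 (in0=0, in1=1, in2=0, in3=0): g0=0, g1=0, g2=1, g3=0, g4=1, g5=0, g6=1, g7=0, g8=1, g9=1, giving Y1=1, Y2=1. Observed Y1=1, Y2=0.
Test 1: faults giving observed Y1=1, Y2=0 are {g8 stuck-at-0, g8 inverted output, g9 stuck-at-0, g9 inverted output}.
Test 2 (in0=0, in1=1, in2=1, in3=1): fault-free g0=0, g1=0, g2=1, g3=0, g4=1, g5=1, g6=0, g7=0, g8=0, g9=0 → Y1=0, Y2=0; observed Y1=0, Y2=0. Eliminates g8 inverted output, g9 inverted output.
Test 3 (in0=1, in1=1, in2=1, in3=0): fault-free g0=1, g1=1, g2=0, g3=0, g4=1, g5=0, g6=1, g7=1, g8=1, g9=1 → Y1=1, Y2=1; observed Y1=1, Y2=1. Eliminates g9 stuck-at-0.
Only g8 stuck-at-0 is consistent with every test.

g8 stuck-at-0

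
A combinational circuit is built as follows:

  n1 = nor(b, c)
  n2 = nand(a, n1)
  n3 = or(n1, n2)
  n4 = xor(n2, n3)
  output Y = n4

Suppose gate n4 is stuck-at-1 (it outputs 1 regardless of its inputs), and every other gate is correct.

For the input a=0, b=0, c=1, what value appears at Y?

1

Propagate with n4 forced: n1=0, n2=1, n3=1, n4=1 [stuck-at-1].
So Y = 1. (Without the fault it would be 0.)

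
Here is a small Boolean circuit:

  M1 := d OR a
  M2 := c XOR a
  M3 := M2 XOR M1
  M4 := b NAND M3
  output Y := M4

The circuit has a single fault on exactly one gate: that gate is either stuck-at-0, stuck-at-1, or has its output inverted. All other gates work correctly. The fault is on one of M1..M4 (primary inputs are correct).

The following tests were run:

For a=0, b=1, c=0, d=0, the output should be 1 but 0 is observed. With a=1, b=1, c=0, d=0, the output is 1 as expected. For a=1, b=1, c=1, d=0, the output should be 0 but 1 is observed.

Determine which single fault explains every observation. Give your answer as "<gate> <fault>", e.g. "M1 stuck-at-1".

Fault-free values for test 1 (a=0, b=1, c=0, d=0): M1=0, M2=0, M3=0, M4=1, giving Y=1. Observed 0.
Test 1: faults giving observed 0 are {M1 stuck-at-1, M1 inverted output, M2 stuck-at-1, M2 inverted output, M3 stuck-at-1, M3 inverted output, M4 stuck-at-0, M4 inverted output}.
Test 2 (a=1, b=1, c=0, d=0): fault-free M1=1, M2=1, M3=0, M4=1 → 1; observed 1. Eliminates M1 inverted output, M2 inverted output, M3 stuck-at-1, M3 inverted output, M4 stuck-at-0, M4 inverted output.
Test 3 (a=1, b=1, c=1, d=0): fault-free M1=1, M2=0, M3=1, M4=0 → 0; observed 1. Eliminates M1 stuck-at-1.
Only M2 stuck-at-1 is consistent with every test.

M2 stuck-at-1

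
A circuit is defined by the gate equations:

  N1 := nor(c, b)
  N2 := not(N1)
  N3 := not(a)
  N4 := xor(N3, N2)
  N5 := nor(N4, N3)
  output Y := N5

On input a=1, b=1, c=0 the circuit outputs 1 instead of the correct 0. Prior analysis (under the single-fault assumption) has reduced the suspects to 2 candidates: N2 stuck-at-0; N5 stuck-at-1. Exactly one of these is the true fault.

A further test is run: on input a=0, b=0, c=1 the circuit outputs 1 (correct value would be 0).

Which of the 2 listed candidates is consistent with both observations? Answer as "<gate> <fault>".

Evaluate each candidate on input a=0, b=0, c=1:
  N2 stuck-at-0: N1=0, N2=0 [stuck-at-0], N3=1, N4=1, N5=0 → 0 — eliminated
  N5 stuck-at-1: N1=0, N2=1, N3=1, N4=0, N5=1 [stuck-at-1] → 1 — matches
Only N5 stuck-at-1 reproduces the observed 1.

N5 stuck-at-1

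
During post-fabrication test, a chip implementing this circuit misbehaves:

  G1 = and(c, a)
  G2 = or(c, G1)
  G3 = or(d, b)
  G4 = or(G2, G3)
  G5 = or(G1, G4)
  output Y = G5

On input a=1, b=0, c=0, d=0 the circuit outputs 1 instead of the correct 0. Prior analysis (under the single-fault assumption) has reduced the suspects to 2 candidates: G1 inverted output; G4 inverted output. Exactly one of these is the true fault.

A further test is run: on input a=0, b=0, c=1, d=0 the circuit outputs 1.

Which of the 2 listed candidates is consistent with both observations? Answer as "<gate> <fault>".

G1 inverted output

Evaluate each candidate on input a=0, b=0, c=1, d=0:
  G1 inverted output: G1=1 [inverted output], G2=1, G3=0, G4=1, G5=1 → 1 — matches
  G4 inverted output: G1=0, G2=1, G3=0, G4=0 [inverted output], G5=0 → 0 — eliminated
Only G1 inverted output reproduces the observed 1.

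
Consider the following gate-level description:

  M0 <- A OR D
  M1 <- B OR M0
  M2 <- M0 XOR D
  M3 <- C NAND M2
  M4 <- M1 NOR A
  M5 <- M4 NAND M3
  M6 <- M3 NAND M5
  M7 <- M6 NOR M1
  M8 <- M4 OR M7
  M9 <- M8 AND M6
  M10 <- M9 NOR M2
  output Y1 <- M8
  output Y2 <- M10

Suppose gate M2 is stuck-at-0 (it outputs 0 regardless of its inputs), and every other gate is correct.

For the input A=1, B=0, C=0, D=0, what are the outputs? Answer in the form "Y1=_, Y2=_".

Propagate with M2 forced: M0=1, M1=1, M2=0 [stuck-at-0], M3=1, M4=0, M5=1, M6=0, M7=0, M8=0, M9=0, M10=1.
So the outputs are Y1=0, Y2=1. (Without the fault they would be Y1=0, Y2=0.)

Y1=0, Y2=1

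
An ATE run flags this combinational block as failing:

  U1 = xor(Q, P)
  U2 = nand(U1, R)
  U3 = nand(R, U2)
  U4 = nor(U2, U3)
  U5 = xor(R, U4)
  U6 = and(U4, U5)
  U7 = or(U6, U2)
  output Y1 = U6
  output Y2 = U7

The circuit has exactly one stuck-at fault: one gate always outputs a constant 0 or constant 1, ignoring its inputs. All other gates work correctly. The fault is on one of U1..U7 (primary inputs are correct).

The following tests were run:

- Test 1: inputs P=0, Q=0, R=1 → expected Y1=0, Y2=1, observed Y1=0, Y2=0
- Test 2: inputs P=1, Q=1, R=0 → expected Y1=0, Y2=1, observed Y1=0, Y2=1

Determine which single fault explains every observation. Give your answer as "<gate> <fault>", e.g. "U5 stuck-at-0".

Fault-free values for test 1 (P=0, Q=0, R=1): U1=0, U2=1, U3=0, U4=0, U5=1, U6=0, U7=1, giving Y1=0, Y2=1. Observed Y1=0, Y2=0.
Test 1: faults giving observed Y1=0, Y2=0 are {U1 stuck-at-1, U2 stuck-at-0, U7 stuck-at-0}.
Test 2 (P=1, Q=1, R=0): fault-free U1=0, U2=1, U3=1, U4=0, U5=0, U6=0, U7=1 → Y1=0, Y2=1; observed Y1=0, Y2=1. Eliminates U2 stuck-at-0, U7 stuck-at-0.
Only U1 stuck-at-1 is consistent with every test.

U1 stuck-at-1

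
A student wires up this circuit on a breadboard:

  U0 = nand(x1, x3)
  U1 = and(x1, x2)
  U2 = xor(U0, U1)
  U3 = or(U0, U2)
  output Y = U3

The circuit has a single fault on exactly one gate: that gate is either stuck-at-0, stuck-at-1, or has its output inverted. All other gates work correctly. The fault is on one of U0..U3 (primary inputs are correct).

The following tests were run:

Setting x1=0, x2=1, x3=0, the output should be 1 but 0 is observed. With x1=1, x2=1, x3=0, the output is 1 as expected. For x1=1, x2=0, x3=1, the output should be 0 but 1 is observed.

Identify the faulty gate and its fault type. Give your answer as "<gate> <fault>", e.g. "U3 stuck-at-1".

Fault-free values for test 1 (x1=0, x2=1, x3=0): U0=1, U1=0, U2=1, U3=1, giving Y=1. Observed 0.
Test 1: faults giving observed 0 are {U0 stuck-at-0, U0 inverted output, U3 stuck-at-0, U3 inverted output}.
Test 2 (x1=1, x2=1, x3=0): fault-free U0=1, U1=1, U2=0, U3=1 → 1; observed 1. Eliminates U3 stuck-at-0, U3 inverted output.
Test 3 (x1=1, x2=0, x3=1): fault-free U0=0, U1=0, U2=0, U3=0 → 0; observed 1. Eliminates U0 stuck-at-0.
Only U0 inverted output is consistent with every test.

U0 inverted output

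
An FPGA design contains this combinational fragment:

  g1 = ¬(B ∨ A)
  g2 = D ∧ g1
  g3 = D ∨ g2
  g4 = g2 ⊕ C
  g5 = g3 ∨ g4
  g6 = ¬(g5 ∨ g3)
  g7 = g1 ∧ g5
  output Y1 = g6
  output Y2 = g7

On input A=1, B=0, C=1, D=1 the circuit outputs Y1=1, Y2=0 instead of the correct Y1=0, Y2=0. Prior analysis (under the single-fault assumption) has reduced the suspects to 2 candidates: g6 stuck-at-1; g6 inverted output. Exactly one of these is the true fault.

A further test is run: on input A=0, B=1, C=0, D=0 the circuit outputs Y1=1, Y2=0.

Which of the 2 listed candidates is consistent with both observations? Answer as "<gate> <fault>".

g6 stuck-at-1

Evaluate each candidate on input A=0, B=1, C=0, D=0:
  g6 stuck-at-1: g1=0, g2=0, g3=0, g4=0, g5=0, g6=1 [stuck-at-1], g7=0 → Y1=1, Y2=0 — matches
  g6 inverted output: g1=0, g2=0, g3=0, g4=0, g5=0, g6=0 [inverted output], g7=0 → Y1=0, Y2=0 — eliminated
Only g6 stuck-at-1 reproduces the observed Y1=1, Y2=0.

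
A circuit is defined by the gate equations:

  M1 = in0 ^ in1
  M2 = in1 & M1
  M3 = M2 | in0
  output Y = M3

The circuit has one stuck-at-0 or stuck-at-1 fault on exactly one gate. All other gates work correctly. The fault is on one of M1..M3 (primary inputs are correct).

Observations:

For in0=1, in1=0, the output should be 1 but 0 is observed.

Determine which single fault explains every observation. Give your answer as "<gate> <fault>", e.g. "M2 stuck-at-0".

M3 stuck-at-0

Fault-free values for test 1 (in0=1, in1=0): M1=1, M2=0, M3=1, giving Y=1. Observed 0.
Test 1: faults giving observed 0 are {M3 stuck-at-0}.
Only M3 stuck-at-0 is consistent with every test.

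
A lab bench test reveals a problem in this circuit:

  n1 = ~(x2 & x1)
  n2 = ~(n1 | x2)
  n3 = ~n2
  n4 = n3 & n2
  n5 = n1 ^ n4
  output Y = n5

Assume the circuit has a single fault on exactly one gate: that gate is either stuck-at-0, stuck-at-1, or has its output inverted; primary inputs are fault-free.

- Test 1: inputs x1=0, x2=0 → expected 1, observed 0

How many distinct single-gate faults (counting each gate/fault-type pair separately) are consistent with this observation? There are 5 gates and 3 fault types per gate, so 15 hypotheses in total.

6

Fault-free: n1=1, n2=0, n3=1, n4=0, n5=1 → 1. Observed 0.
  n1: stuck-at-0, inverted output ✓; others ✗
  n2: none of the 3 fault types match ✗
  n3: none of the 3 fault types match ✗
  n4: stuck-at-1, inverted output ✓; others ✗
  n5: stuck-at-0, inverted output ✓; others ✗
Consistent faults: {n1 stuck-at-0, n1 inverted output, n4 stuck-at-1, n4 inverted output, n5 stuck-at-0, n5 inverted output} — 6 in all.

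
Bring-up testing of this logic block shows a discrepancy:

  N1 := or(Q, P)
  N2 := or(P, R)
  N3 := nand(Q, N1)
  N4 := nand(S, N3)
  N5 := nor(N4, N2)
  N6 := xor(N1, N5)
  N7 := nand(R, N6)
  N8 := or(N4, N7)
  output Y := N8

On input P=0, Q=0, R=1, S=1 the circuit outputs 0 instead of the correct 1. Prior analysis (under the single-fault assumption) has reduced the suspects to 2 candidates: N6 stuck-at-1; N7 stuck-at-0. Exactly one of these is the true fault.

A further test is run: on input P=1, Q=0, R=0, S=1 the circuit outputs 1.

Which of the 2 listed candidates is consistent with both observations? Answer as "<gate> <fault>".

Evaluate each candidate on input P=1, Q=0, R=0, S=1:
  N6 stuck-at-1: N1=1, N2=1, N3=1, N4=0, N5=0, N6=1 [stuck-at-1], N7=1, N8=1 → 1 — matches
  N7 stuck-at-0: N1=1, N2=1, N3=1, N4=0, N5=0, N6=1, N7=0 [stuck-at-0], N8=0 → 0 — eliminated
Only N6 stuck-at-1 reproduces the observed 1.

N6 stuck-at-1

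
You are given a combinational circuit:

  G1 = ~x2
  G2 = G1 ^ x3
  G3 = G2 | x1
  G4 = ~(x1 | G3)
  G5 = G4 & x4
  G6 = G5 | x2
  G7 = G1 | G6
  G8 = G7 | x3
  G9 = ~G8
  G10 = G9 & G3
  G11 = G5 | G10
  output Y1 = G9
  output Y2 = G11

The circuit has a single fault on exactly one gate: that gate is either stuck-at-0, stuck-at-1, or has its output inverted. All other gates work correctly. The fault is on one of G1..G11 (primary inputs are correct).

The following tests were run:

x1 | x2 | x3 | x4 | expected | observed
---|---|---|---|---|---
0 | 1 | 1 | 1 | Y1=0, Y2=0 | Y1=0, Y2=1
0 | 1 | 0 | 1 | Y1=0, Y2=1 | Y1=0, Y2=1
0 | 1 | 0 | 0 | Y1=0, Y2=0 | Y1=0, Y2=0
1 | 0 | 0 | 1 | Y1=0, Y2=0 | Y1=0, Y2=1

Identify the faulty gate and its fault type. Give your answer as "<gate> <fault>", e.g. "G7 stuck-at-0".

Fault-free values for test 1 (x1=0, x2=1, x3=1, x4=1): G1=0, G2=1, G3=1, G4=0, G5=0, G6=1, G7=1, G8=1, G9=0, G10=0, G11=0, giving Y1=0, Y2=0. Observed Y1=0, Y2=1.
Test 1: faults giving observed Y1=0, Y2=1 are {G1 stuck-at-1, G1 inverted output, G2 stuck-at-0, G2 inverted output, G3 stuck-at-0, G3 inverted output, G4 stuck-at-1, G4 inverted output, G5 stuck-at-1, G5 inverted output, G10 stuck-at-1, G10 inverted output, G11 stuck-at-1, G11 inverted output}.
Test 2 (x1=0, x2=1, x3=0, x4=1): fault-free G1=0, G2=0, G3=0, G4=1, G5=1, G6=1, G7=1, G8=1, G9=0, G10=0, G11=1 → Y1=0, Y2=1; observed Y1=0, Y2=1. Eliminates G1 stuck-at-1, G1 inverted output, G2 inverted output, G3 inverted output, G4 inverted output, G5 inverted output, G11 inverted output.
Test 3 (x1=0, x2=1, x3=0, x4=0): fault-free G1=0, G2=0, G3=0, G4=1, G5=0, G6=1, G7=1, G8=1, G9=0, G10=0, G11=0 → Y1=0, Y2=0; observed Y1=0, Y2=0. Eliminates G5 stuck-at-1, G10 stuck-at-1, G10 inverted output, G11 stuck-at-1.
Test 4 (x1=1, x2=0, x3=0, x4=1): fault-free G1=1, G2=1, G3=1, G4=0, G5=0, G6=0, G7=1, G8=1, G9=0, G10=0, G11=0 → Y1=0, Y2=0; observed Y1=0, Y2=1. Eliminates G2 stuck-at-0, G3 stuck-at-0.
Only G4 stuck-at-1 is consistent with every test.

G4 stuck-at-1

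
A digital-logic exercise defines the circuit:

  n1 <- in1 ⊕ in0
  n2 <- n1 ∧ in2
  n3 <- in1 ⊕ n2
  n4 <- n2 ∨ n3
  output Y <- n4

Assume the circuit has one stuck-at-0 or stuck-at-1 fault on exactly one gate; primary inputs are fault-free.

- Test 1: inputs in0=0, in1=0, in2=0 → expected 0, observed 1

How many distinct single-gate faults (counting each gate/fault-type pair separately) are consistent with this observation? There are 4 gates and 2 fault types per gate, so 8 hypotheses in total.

3

Fault-free: n1=0, n2=0, n3=0, n4=0 → 0. Observed 1.
  n1 stuck-at-0: output 0 ✗
  n1 stuck-at-1: output 0 ✗
  n2 stuck-at-0: output 0 ✗
  n2 stuck-at-1: output 1 ✓
  n3 stuck-at-0: output 0 ✗
  n3 stuck-at-1: output 1 ✓
  n4 stuck-at-0: output 0 ✗
  n4 stuck-at-1: output 1 ✓
Consistent faults: {n2 stuck-at-1, n3 stuck-at-1, n4 stuck-at-1} — 3 in all.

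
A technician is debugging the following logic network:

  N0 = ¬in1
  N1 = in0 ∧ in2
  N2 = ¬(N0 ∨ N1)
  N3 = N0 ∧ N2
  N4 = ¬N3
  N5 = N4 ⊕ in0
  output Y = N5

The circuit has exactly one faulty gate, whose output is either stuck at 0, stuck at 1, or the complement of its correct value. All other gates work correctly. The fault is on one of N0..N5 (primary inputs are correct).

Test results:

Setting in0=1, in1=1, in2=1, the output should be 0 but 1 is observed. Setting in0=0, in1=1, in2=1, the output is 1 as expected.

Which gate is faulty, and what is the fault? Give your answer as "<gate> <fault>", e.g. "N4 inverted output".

Fault-free values for test 1 (in0=1, in1=1, in2=1): N0=0, N1=1, N2=0, N3=0, N4=1, N5=0, giving Y=0. Observed 1.
Test 1: faults giving observed 1 are {N3 stuck-at-1, N3 inverted output, N4 stuck-at-0, N4 inverted output, N5 stuck-at-1, N5 inverted output}.
Test 2 (in0=0, in1=1, in2=1): fault-free N0=0, N1=0, N2=1, N3=0, N4=1, N5=1 → 1; observed 1. Eliminates N3 stuck-at-1, N3 inverted output, N4 stuck-at-0, N4 inverted output, N5 inverted output.
Only N5 stuck-at-1 is consistent with every test.

N5 stuck-at-1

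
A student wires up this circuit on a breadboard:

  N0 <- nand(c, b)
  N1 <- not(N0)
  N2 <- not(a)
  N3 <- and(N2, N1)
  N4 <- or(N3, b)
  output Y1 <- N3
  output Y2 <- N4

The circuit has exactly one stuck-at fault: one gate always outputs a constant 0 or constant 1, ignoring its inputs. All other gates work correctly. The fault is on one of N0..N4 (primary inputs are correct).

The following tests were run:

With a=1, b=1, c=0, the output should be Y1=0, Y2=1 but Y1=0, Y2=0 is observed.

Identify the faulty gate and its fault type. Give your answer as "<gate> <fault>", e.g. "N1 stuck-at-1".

N4 stuck-at-0

Fault-free values for test 1 (a=1, b=1, c=0): N0=1, N1=0, N2=0, N3=0, N4=1, giving Y1=0, Y2=1. Observed Y1=0, Y2=0.
Test 1: faults giving observed Y1=0, Y2=0 are {N4 stuck-at-0}.
Only N4 stuck-at-0 is consistent with every test.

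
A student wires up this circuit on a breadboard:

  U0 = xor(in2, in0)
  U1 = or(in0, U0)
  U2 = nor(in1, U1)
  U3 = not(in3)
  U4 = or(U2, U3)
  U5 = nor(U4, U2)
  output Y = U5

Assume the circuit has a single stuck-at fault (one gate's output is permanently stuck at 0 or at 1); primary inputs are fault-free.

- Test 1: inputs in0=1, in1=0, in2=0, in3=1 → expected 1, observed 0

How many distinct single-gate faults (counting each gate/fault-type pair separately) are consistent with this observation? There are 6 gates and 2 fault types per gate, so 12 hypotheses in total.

5

Fault-free: U0=1, U1=1, U2=0, U3=0, U4=0, U5=1 → 1. Observed 0.
  U0 stuck-at-0: output 1 ✗
  U0 stuck-at-1: output 1 ✗
  U1 stuck-at-0: output 0 ✓
  U1 stuck-at-1: output 1 ✗
  U2 stuck-at-0: output 1 ✗
  U2 stuck-at-1: output 0 ✓
  U3 stuck-at-0: output 1 ✗
  U3 stuck-at-1: output 0 ✓
  U4 stuck-at-0: output 1 ✗
  U4 stuck-at-1: output 0 ✓
  U5 stuck-at-0: output 0 ✓
  U5 stuck-at-1: output 1 ✗
Consistent faults: {U1 stuck-at-0, U2 stuck-at-1, U3 stuck-at-1, U4 stuck-at-1, U5 stuck-at-0} — 5 in all.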